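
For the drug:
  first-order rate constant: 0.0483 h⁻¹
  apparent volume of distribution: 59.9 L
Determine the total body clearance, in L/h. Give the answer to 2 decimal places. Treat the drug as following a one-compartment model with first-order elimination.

2.89 L/h

CL = k × Vd = 0.0483 × 59.9 = 2.893 L/h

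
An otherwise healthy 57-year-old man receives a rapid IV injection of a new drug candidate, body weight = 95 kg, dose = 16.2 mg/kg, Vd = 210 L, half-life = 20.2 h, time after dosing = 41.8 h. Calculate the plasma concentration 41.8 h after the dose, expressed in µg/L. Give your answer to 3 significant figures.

1750 µg/L

Total dose = 16.2 × 95 = 1539 mg
C₀ = Dose / Vd = 1539 / 210 = 7.329 mg/L
k = ln2 / t½ = 0.693147 / 20.2 = 0.03431 h⁻¹
C = C₀ · e^(−k·t) = 7.329 × e^(−0.03431 × 41.8)
  = 7.329 × 0.2383 = 1.747 mg/L
Convert: 1.747 mg/L × 1000 = 1747 µg/L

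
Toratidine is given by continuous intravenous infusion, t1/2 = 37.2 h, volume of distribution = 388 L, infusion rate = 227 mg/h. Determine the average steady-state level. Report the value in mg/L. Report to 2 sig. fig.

k = ln2 / t½ = 0.693147 / 37.2 = 0.01863 h⁻¹
CL = k × Vd = 0.01863 × 388 = 7.228 L/h
At steady state Css = R₀ / CL = 227 / 7.228 = 31.41 mg/L

31 mg/L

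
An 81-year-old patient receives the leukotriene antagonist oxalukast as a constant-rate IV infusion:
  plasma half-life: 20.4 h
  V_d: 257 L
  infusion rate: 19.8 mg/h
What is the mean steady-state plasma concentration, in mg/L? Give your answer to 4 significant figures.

k = ln2 / t½ = 0.693147 / 20.4 = 0.03398 h⁻¹
CL = k × Vd = 0.03398 × 257 = 8.733 L/h
At steady state Css = R₀ / CL = 19.8 / 8.733 = 2.267 mg/L

2.267 mg/L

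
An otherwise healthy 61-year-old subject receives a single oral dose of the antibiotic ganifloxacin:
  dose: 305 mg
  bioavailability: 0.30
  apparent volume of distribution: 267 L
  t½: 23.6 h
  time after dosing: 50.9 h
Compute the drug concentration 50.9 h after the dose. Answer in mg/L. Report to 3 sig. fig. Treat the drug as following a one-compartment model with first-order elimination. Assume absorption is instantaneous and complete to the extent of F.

Amount reaching circulation = F × Dose = 0.30 × 305.0 = 91.50 mg
C₀ = F·Dose / Vd = 91.50 / 267 = 0.3427 mg/L
k = ln2 / t½ = 0.693147 / 23.6 = 0.02937 h⁻¹
C = C₀ · e^(−k·t) = 0.3427 × e^(−0.02937 × 50.9)
  = 0.3427 × 0.2243 = 0.07687 mg/L

0.0769 mg/L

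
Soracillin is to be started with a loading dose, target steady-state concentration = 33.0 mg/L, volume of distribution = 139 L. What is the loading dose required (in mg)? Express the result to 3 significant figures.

LD = Css × Vd = 33.0 × 139 = 4587 mg

4590 mg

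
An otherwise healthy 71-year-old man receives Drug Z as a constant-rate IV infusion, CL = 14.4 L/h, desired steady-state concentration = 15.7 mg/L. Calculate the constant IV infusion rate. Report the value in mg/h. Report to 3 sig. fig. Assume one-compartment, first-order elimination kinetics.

At steady state, infusion rate R₀ = Css × CL = 15.7 × 14.40 = 226.1 mg/h

226 mg/h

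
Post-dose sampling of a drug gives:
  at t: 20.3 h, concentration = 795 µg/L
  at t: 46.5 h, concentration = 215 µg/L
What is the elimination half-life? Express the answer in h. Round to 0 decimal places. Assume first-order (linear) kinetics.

14 h

k = ln(C₁/C₂) / (t₂ − t₁) = ln(795/215) / (46.5 − 20.3)
  = 1.308 / 26.20 = 0.04992 h⁻¹
t½ = ln2 / k = 0.693147 / 0.04992 = 13.89 h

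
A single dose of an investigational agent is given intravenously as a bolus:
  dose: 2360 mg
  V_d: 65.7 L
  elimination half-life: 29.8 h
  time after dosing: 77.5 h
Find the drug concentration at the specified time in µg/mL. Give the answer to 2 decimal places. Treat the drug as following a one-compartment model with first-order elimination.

5.92 µg/mL

C₀ = Dose / Vd = 2360 / 65.7 = 35.92 mg/L
k = ln2 / t½ = 0.693147 / 29.8 = 0.02326 h⁻¹
C = C₀ · e^(−k·t) = 35.92 × e^(−0.02326 × 77.5)
  = 35.92 × 0.1649 = 5.923 mg/L
(5.923 mg/L = 5.923 µg/mL)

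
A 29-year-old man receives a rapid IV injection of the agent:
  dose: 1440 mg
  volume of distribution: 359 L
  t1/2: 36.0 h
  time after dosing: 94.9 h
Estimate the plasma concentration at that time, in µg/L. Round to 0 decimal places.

645 µg/L

C₀ = Dose / Vd = 1440 / 359 = 4.011 mg/L
k = ln2 / t½ = 0.693147 / 36.0 = 0.01925 h⁻¹
C = C₀ · e^(−k·t) = 4.011 × e^(−0.01925 × 94.9)
  = 4.011 × 0.1609 = 0.6454 mg/L
Convert: 0.6454 mg/L × 1000 = 645.4 µg/L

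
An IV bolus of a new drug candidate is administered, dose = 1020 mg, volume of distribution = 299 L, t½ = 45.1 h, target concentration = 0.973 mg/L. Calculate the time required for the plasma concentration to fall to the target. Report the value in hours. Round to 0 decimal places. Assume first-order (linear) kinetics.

82 h

C₀ = Dose / Vd = 1020 / 299 = 3.411 mg/L
k = ln2 / t½ = 0.693147 / 45.1 = 0.01537 h⁻¹
t = ln(C₀ / C) / k = ln(3.411 / 0.973) / 0.01537
  = ln(3.506) / 0.01537 = 1.254 / 0.01537 = 81.59 h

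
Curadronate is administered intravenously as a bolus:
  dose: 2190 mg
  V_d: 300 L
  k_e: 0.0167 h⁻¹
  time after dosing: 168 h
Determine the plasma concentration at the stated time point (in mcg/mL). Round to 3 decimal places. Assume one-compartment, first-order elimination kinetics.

0.441 mcg/mL

C₀ = Dose / Vd = 2190 / 300 = 7.300 mg/L
C = C₀ · e^(−k·t) = 7.300 × e^(−0.01670 × 168)
  = 7.300 × 0.06047 = 0.4414 mg/L
(0.4414 mg/L = 0.4414 mcg/mL)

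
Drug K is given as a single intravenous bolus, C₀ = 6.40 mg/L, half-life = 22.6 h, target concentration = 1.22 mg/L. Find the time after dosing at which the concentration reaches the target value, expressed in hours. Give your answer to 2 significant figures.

k = ln2 / t½ = 0.693147 / 22.6 = 0.03067 h⁻¹
t = ln(C₀ / C) / k = ln(6.400 / 1.22) / 0.03067
  = ln(5.246) / 0.03067 = 1.657 / 0.03067 = 54.03 h

54 h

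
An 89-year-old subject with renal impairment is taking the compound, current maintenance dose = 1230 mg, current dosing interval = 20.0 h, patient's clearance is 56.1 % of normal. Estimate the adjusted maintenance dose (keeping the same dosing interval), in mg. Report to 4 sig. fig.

690.0 mg

To keep the same average steady-state level, dosing rate must scale with clearance.
CL ratio = 56.1 / 100 = 0.5610
New dose (same interval) = 1230 × 0.5610 = 690.0 mg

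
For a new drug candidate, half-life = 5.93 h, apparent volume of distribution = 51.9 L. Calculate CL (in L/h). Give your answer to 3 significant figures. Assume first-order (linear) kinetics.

6.07 L/h

k = ln2 / t½ = 0.693147 / 5.93 = 0.1169 h⁻¹
CL = k × Vd = 0.1169 × 51.9 = 6.067 L/h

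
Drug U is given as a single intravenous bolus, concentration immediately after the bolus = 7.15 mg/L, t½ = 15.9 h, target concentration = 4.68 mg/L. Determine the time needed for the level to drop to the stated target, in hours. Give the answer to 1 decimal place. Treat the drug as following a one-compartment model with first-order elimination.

9.7 h

k = ln2 / t½ = 0.693147 / 15.9 = 0.04359 h⁻¹
t = ln(C₀ / C) / k = ln(7.150 / 4.68) / 0.04359
  = ln(1.528) / 0.04359 = 0.4240 / 0.04359 = 9.727 h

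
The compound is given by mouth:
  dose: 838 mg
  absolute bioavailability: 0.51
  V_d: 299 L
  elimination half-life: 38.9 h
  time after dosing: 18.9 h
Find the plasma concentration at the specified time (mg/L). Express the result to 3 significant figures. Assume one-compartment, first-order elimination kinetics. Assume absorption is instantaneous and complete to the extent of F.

1.02 mg/L

Amount reaching circulation = F × Dose = 0.51 × 838.0 = 427.4 mg
C₀ = F·Dose / Vd = 427.4 / 299 = 1.429 mg/L
k = ln2 / t½ = 0.693147 / 38.9 = 0.01782 h⁻¹
C = C₀ · e^(−k·t) = 1.429 × e^(−0.01782 × 18.9)
  = 1.429 × 0.7141 = 1.020 mg/L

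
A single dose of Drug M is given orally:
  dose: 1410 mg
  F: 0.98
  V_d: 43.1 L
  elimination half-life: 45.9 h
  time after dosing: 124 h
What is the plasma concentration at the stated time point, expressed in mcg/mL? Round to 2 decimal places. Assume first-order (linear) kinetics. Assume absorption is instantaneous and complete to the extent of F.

Amount reaching circulation = F × Dose = 0.98 × 1410 = 1382 mg
C₀ = F·Dose / Vd = 1382 / 43.1 = 32.06 mg/L
k = ln2 / t½ = 0.693147 / 45.9 = 0.01510 h⁻¹
C = C₀ · e^(−k·t) = 32.06 × e^(−0.01510 × 124)
  = 32.06 × 0.1538 = 4.931 mg/L
(4.931 mg/L = 4.931 mcg/mL)

4.93 mcg/mL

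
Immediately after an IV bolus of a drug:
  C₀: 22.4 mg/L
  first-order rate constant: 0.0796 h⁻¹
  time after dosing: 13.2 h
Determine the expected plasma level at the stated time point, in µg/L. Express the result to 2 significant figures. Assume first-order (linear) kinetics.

C = C₀ · e^(−k·t) = 22.40 × e^(−0.07960 × 13.2)
  = 22.40 × 0.3497 = 7.833 mg/L
Convert: 7.833 mg/L × 1000 = 7833 µg/L

7800 µg/L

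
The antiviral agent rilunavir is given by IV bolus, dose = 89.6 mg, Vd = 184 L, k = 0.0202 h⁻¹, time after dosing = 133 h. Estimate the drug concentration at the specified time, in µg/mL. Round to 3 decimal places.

0.033 µg/mL

C₀ = Dose / Vd = 89.60 / 184 = 0.4870 mg/L
C = C₀ · e^(−k·t) = 0.4870 × e^(−0.02020 × 133)
  = 0.4870 × 0.06811 = 0.03317 mg/L
(0.03317 mg/L = 0.03317 µg/mL)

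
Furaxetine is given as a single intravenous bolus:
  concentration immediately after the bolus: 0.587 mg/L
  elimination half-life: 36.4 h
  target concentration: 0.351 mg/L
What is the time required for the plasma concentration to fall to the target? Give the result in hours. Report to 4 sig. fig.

27.00 h

k = ln2 / t½ = 0.693147 / 36.4 = 0.01904 h⁻¹
t = ln(C₀ / C) / k = ln(0.5870 / 0.351) / 0.01904
  = ln(1.672) / 0.01904 = 0.5140 / 0.01904 = 27.00 h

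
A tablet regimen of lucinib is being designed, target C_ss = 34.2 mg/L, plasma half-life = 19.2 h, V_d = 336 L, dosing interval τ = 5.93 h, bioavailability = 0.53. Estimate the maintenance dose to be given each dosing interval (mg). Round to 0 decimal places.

4642 mg

k = ln2 / t½ = 0.693147 / 19.2 = 0.03610 h⁻¹
CL = k × Vd = 0.03610 × 336 = 12.13 L/h
At steady state, F × (Dose/τ) = Css × CL.
Dose = Css × CL × τ / F = 34.2 × 12.13 × 5.93 / 0.53 = 4642 mg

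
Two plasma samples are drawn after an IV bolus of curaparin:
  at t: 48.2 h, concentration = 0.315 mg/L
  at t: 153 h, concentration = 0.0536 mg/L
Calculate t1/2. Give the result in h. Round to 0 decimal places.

41 h

k = ln(C₁/C₂) / (t₂ − t₁) = ln(0.315/0.0536) / (153 − 48.2)
  = 1.771 / 104.8 = 0.01690 h⁻¹
t½ = ln2 / k = 0.693147 / 0.01690 = 41.01 h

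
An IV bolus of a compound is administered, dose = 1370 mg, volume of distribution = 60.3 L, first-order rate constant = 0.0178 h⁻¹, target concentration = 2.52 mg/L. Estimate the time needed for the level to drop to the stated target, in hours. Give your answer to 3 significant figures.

C₀ = Dose / Vd = 1370 / 60.3 = 22.72 mg/L
t = ln(C₀ / C) / k = ln(22.72 / 2.52) / 0.01780
  = ln(9.016) / 0.01780 = 2.199 / 0.01780 = 123.5 h

124 h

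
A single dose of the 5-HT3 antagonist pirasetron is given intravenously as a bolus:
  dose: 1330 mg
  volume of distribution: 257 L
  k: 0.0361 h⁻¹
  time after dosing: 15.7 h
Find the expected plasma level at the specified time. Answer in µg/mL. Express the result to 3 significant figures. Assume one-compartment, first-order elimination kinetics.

2.94 µg/mL

C₀ = Dose / Vd = 1330 / 257 = 5.175 mg/L
C = C₀ · e^(−k·t) = 5.175 × e^(−0.03610 × 15.7)
  = 5.175 × 0.5674 = 2.936 mg/L
(2.936 mg/L = 2.936 µg/mL)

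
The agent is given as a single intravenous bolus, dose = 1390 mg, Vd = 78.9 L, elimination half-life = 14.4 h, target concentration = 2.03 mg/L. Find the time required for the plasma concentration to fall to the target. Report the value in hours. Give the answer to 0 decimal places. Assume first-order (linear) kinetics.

45 h

C₀ = Dose / Vd = 1390 / 78.9 = 17.62 mg/L
k = ln2 / t½ = 0.693147 / 14.4 = 0.04814 h⁻¹
t = ln(C₀ / C) / k = ln(17.62 / 2.03) / 0.04814
  = ln(8.680) / 0.04814 = 2.161 / 0.04814 = 44.89 h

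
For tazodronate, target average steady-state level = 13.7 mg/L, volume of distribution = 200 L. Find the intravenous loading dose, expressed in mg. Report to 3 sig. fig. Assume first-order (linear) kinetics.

2740 mg

LD = Css × Vd = 13.7 × 200 = 2740 mg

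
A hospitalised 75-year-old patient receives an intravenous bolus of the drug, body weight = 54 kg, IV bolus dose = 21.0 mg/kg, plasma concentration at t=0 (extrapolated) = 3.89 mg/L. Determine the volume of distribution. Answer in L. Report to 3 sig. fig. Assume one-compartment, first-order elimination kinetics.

292 L

Dose = 21.0 × 54 = 1134 mg
Vd = Dose / C₀ = 1134 / 3.89 = 291.5 L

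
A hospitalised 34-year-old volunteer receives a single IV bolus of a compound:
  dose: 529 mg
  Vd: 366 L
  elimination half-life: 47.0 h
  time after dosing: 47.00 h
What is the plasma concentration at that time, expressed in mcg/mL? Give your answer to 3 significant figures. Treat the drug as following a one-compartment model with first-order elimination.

0.723 mcg/mL

C₀ = Dose / Vd = 529.0 / 366 = 1.445 mg/L
k = ln2 / t½ = 0.693147 / 47.0 = 0.01475 h⁻¹
t / t½ = 47.00 / 47.0 = 1 half-lives
C = C₀ × (1/2)^1 = 1.445 × 0.5000 = 0.7225 mg/L
(0.7225 mg/L = 0.7225 mcg/mL)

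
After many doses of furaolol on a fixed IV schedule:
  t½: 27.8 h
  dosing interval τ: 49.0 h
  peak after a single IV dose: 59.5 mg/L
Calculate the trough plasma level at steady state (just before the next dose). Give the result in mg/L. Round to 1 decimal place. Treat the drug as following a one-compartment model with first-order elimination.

24.9 mg/L

k = ln2 / t½ = 0.693147 / 27.8 = 0.02493 h⁻¹
e^(−kτ) = e^(−0.02493 × 49.0) = 0.2948
Accumulation ratio R = 1 / (1 − e^(−kτ)) = 1 / (1 − 0.2948) = 1.418
Steady-state trough = C₀ × R × e^(−kτ) = 59.5 × 1.418 × 0.2948 = 24.87 mg/L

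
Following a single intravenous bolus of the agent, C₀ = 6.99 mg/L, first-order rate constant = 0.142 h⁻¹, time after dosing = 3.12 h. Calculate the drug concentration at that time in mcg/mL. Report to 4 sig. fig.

C = C₀ · e^(−k·t) = 6.990 × e^(−0.1420 × 3.12)
  = 6.990 × 0.6421 = 4.488 mg/L
(4.488 mg/L = 4.488 mcg/mL)

4.488 mcg/mL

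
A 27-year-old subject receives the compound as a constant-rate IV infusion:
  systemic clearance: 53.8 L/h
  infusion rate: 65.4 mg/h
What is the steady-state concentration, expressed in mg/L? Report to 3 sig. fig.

At steady state Css = R₀ / CL = 65.4 / 53.80 = 1.216 mg/L

1.22 mg/L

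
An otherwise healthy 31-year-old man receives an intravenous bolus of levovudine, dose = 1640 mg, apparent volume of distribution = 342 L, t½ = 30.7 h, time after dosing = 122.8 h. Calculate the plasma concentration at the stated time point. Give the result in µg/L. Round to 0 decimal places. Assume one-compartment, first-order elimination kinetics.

C₀ = Dose / Vd = 1640 / 342 = 4.795 mg/L
k = ln2 / t½ = 0.693147 / 30.7 = 0.02258 h⁻¹
t / t½ = 122.8 / 30.7 = 4 half-lives
C = C₀ × (1/2)^4 = 4.795 × 0.06250 = 0.2997 mg/L
Convert: 0.2997 mg/L × 1000 = 299.7 µg/L

300 µg/L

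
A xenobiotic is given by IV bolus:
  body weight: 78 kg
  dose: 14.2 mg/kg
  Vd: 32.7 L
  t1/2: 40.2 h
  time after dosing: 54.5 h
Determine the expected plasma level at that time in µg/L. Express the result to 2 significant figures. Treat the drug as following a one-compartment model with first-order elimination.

13000 µg/L

Total dose = 14.2 × 78 = 1108 mg
C₀ = Dose / Vd = 1108 / 32.7 = 33.88 mg/L
k = ln2 / t½ = 0.693147 / 40.2 = 0.01724 h⁻¹
C = C₀ · e^(−k·t) = 33.88 × e^(−0.01724 × 54.5)
  = 33.88 × 0.3908 = 13.24 mg/L
Convert: 13.24 mg/L × 1000 = 13240 µg/L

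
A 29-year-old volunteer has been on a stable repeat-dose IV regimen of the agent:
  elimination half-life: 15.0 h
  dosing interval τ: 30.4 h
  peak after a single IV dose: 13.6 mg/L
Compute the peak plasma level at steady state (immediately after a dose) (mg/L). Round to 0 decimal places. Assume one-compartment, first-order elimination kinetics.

k = ln2 / t½ = 0.693147 / 15.0 = 0.04621 h⁻¹
e^(−kτ) = e^(−0.04621 × 30.4) = 0.2454
Accumulation ratio R = 1 / (1 − e^(−kτ)) = 1 / (1 − 0.2454) = 1.325
Steady-state peak = C₀ × R = 13.6 × 1.325 = 18.02 mg/L

18 mg/L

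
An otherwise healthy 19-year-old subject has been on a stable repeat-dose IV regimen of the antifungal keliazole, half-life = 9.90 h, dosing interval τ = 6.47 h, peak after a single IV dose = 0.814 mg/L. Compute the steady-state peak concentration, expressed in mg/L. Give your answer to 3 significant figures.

k = ln2 / t½ = 0.693147 / 9.90 = 0.07001 h⁻¹
e^(−kτ) = e^(−0.07001 × 6.47) = 0.6357
Accumulation ratio R = 1 / (1 − e^(−kτ)) = 1 / (1 − 0.6357) = 2.745
Steady-state peak = C₀ × R = 0.814 × 2.745 = 2.234 mg/L

2.23 mg/L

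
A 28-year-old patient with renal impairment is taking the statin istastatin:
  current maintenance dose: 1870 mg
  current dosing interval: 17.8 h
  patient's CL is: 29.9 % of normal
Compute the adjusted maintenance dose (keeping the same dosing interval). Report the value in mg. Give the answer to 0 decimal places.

To keep the same average steady-state level, dosing rate must scale with clearance.
CL ratio = 29.9 / 100 = 0.2990
New dose (same interval) = 1870 × 0.2990 = 559.1 mg

559 mg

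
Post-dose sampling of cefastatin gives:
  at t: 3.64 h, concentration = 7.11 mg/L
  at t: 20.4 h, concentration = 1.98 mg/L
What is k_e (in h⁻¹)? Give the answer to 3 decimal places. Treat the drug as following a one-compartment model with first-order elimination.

0.076 h⁻¹

k = ln(C₁/C₂) / (t₂ − t₁) = ln(7.11/1.98) / (20.4 − 3.64)
  = 1.278 / 16.76 = 0.07625 h⁻¹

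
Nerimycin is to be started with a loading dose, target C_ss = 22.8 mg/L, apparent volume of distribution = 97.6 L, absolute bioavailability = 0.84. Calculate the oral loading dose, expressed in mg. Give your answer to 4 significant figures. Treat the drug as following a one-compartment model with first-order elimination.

2649 mg

LD = Css × Vd / F = 22.8 × 97.6 / 0.84 = 2649 mg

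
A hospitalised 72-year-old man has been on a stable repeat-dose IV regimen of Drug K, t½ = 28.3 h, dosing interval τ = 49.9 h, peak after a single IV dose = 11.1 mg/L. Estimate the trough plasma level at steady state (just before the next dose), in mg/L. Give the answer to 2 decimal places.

4.64 mg/L

k = ln2 / t½ = 0.693147 / 28.3 = 0.02449 h⁻¹
e^(−kτ) = e^(−0.02449 × 49.9) = 0.2946
Accumulation ratio R = 1 / (1 − e^(−kτ)) = 1 / (1 − 0.2946) = 1.418
Steady-state trough = C₀ × R × e^(−kτ) = 11.1 × 1.418 × 0.2946 = 4.637 mg/L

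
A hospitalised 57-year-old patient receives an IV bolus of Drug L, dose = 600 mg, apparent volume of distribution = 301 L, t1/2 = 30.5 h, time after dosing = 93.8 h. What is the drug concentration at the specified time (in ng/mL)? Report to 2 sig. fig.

240 ng/mL

C₀ = Dose / Vd = 600.0 / 301 = 1.993 mg/L
k = ln2 / t½ = 0.693147 / 30.5 = 0.02273 h⁻¹
C = C₀ · e^(−k·t) = 1.993 × e^(−0.02273 × 93.8)
  = 1.993 × 0.1186 = 0.2364 mg/L
Convert: 0.2364 mg/L × 1000 = 236.4 ng/mL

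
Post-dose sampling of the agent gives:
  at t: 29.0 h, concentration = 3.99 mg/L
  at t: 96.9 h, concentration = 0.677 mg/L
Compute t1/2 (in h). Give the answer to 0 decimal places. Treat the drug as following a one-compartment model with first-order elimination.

k = ln(C₁/C₂) / (t₂ − t₁) = ln(3.99/0.677) / (96.9 − 29.0)
  = 1.774 / 67.90 = 0.02613 h⁻¹
t½ = ln2 / k = 0.693147 / 0.02613 = 26.53 h

27 h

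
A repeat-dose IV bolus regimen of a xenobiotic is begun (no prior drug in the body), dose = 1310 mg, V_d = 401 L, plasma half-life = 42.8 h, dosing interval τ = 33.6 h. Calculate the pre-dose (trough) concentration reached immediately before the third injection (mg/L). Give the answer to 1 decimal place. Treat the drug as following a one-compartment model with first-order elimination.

C₀ per dose = Dose / Vd = 1310 / 401 = 3.267 mg/L
k = ln2 / t½ = 0.693147 / 42.8 = 0.01620 h⁻¹
Fraction remaining after one interval: r = e^(−kτ) = e^(−0.01620 × 33.6) = 0.5802
Before dose 3, 2 doses have been given (aged 1τ, 2τ).
C_trough = C₀ × (r + r²) = 3.267 × (0.5802 + 0.3366) = 2.995 mg/L

3.0 mg/L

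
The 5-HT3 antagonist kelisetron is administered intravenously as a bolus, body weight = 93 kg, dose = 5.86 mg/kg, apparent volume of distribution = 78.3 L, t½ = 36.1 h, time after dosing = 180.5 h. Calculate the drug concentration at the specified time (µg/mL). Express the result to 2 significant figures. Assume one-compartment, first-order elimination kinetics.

0.22 µg/mL

Total dose = 5.86 × 93 = 545.0 mg
C₀ = Dose / Vd = 545.0 / 78.3 = 6.960 mg/L
k = ln2 / t½ = 0.693147 / 36.1 = 0.01920 h⁻¹
t / t½ = 180.5 / 36.1 = 5 half-lives
C = C₀ × (1/2)^5 = 6.960 × 0.03125 = 0.2175 mg/L
(0.2175 mg/L = 0.2175 µg/mL)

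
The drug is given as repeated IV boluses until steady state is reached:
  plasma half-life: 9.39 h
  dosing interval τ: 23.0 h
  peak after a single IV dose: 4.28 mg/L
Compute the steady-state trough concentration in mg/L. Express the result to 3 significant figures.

0.959 mg/L

k = ln2 / t½ = 0.693147 / 9.39 = 0.07382 h⁻¹
e^(−kτ) = e^(−0.07382 × 23.0) = 0.1831
Accumulation ratio R = 1 / (1 − e^(−kτ)) = 1 / (1 − 0.1831) = 1.224
Steady-state trough = C₀ × R × e^(−kτ) = 4.28 × 1.224 × 0.1831 = 0.9592 mg/L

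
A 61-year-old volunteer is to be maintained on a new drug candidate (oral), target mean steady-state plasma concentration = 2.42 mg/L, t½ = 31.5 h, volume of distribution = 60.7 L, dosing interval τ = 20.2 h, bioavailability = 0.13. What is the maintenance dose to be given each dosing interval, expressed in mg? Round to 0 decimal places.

k = ln2 / t½ = 0.693147 / 31.5 = 0.02200 h⁻¹
CL = k × Vd = 0.02200 × 60.7 = 1.335 L/h
At steady state, F × (Dose/τ) = Css × CL.
Dose = Css × CL × τ / F = 2.42 × 1.335 × 20.2 / 0.13 = 502.0 mg

502 mg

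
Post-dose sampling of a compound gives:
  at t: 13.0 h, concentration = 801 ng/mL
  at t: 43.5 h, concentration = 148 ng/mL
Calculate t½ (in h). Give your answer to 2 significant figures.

k = ln(C₁/C₂) / (t₂ − t₁) = ln(801/148) / (43.5 − 13.0)
  = 1.689 / 30.50 = 0.05538 h⁻¹
t½ = ln2 / k = 0.693147 / 0.05538 = 12.52 h

13 h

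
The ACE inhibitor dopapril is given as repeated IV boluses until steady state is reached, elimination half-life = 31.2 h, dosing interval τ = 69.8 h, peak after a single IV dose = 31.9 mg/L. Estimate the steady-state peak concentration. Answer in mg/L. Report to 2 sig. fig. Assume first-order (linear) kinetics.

40 mg/L

k = ln2 / t½ = 0.693147 / 31.2 = 0.02222 h⁻¹
e^(−kτ) = e^(−0.02222 × 69.8) = 0.2120
Accumulation ratio R = 1 / (1 − e^(−kτ)) = 1 / (1 − 0.2120) = 1.269
Steady-state peak = C₀ × R = 31.9 × 1.269 = 40.48 mg/L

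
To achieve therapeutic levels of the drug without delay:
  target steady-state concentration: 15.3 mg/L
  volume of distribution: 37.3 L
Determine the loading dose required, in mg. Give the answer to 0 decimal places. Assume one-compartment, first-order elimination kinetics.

LD = Css × Vd = 15.3 × 37.3 = 570.7 mg

571 mg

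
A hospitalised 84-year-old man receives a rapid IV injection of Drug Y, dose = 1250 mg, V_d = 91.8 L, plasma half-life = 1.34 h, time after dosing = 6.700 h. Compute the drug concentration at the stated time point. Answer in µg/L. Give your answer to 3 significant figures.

426 µg/L

C₀ = Dose / Vd = 1250 / 91.8 = 13.62 mg/L
k = ln2 / t½ = 0.693147 / 1.34 = 0.5173 h⁻¹
t / t½ = 6.700 / 1.34 = 5 half-lives
C = C₀ × (1/2)^5 = 13.62 × 0.03125 = 0.4256 mg/L
Convert: 0.4256 mg/L × 1000 = 425.6 µg/L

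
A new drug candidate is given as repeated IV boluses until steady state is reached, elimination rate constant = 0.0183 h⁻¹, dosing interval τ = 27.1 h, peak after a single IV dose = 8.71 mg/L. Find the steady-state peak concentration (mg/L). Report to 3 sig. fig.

e^(−kτ) = e^(−0.01830 × 27.1) = 0.6090
Accumulation ratio R = 1 / (1 − e^(−kτ)) = 1 / (1 − 0.6090) = 2.558
Steady-state peak = C₀ × R = 8.71 × 2.558 = 22.28 mg/L

22.3 mg/L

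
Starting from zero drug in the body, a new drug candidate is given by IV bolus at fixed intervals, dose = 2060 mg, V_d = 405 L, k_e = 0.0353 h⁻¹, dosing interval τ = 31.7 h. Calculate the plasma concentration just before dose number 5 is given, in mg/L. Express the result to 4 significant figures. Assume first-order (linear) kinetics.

2.439 mg/L

C₀ per dose = Dose / Vd = 2060 / 405 = 5.086 mg/L
Fraction remaining after one interval: r = e^(−kτ) = e^(−0.03530 × 31.7) = 0.3266
Before dose 5, 4 doses have been given (aged 1τ, 2τ, 3τ, 4τ).
C_trough = C₀ × (r + r² + … + r^4) = C₀ × r(1−r^4)/(1−r)
        = 5.086 × 0.3266 × (1 − 0.01138) / (1 − 0.3266) = 2.439 mg/L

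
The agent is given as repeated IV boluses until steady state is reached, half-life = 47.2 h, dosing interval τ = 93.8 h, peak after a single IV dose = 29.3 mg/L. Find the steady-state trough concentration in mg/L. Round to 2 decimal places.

9.88 mg/L

k = ln2 / t½ = 0.693147 / 47.2 = 0.01469 h⁻¹
e^(−kτ) = e^(−0.01469 × 93.8) = 0.2521
Accumulation ratio R = 1 / (1 − e^(−kτ)) = 1 / (1 − 0.2521) = 1.337
Steady-state trough = C₀ × R × e^(−kτ) = 29.3 × 1.337 × 0.2521 = 9.876 mg/L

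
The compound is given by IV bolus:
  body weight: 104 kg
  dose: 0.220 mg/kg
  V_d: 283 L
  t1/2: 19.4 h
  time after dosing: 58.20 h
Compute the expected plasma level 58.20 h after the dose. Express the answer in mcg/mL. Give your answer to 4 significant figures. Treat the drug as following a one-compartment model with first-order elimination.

Total dose = 0.220 × 104 = 22.88 mg
C₀ = Dose / Vd = 22.88 / 283 = 0.08085 mg/L
k = ln2 / t½ = 0.693147 / 19.4 = 0.03573 h⁻¹
t / t½ = 58.20 / 19.4 = 3 half-lives
C = C₀ × (1/2)^3 = 0.08085 × 0.1250 = 0.01011 mg/L
(0.01011 mg/L = 0.01011 mcg/mL)

0.01011 mcg/mL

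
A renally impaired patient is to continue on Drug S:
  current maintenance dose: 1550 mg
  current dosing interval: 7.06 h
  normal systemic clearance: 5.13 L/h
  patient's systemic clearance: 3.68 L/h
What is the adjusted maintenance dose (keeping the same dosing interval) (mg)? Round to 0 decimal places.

To keep the same average steady-state level, dosing rate must scale with clearance.
CL ratio = 3.68 / 5.13 = 0.7173
New dose (same interval) = 1550 × 0.7173 = 1112 mg

1112 mg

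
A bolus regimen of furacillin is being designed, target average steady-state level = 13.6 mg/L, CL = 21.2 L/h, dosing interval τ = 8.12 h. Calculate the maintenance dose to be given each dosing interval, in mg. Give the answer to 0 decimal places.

2341 mg

At steady state, Dose/τ = Css × CL.
Dose = Css × CL × τ = 13.6 × 21.20 × 8.12 = 2341 mg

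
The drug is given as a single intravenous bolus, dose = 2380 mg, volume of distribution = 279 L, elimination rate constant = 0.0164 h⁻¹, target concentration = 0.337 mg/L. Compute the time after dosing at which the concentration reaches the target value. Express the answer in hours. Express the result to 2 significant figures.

C₀ = Dose / Vd = 2380 / 279 = 8.530 mg/L
t = ln(C₀ / C) / k = ln(8.530 / 0.337) / 0.01640
  = ln(25.31) / 0.01640 = 3.231 / 0.01640 = 197.0 h

200 h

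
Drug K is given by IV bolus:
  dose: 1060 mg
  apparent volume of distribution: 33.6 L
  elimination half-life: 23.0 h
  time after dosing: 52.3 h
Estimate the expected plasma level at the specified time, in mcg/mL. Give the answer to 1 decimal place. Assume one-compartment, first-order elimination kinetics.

C₀ = Dose / Vd = 1060 / 33.6 = 31.55 mg/L
k = ln2 / t½ = 0.693147 / 23.0 = 0.03014 h⁻¹
C = C₀ · e^(−k·t) = 31.55 × e^(−0.03014 × 52.3)
  = 31.55 × 0.2067 = 6.521 mg/L
(6.521 mg/L = 6.521 mcg/mL)

6.5 mcg/mL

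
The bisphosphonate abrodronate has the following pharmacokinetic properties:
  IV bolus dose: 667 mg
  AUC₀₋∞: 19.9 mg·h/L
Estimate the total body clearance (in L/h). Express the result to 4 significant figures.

CL = Dose / AUC = 667 / 19.9 = 33.52 L/h

33.52 L/h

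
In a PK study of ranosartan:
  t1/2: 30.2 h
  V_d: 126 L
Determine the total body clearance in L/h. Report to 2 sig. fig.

2.9 L/h

k = ln2 / t½ = 0.693147 / 30.2 = 0.02295 h⁻¹
CL = k × Vd = 0.02295 × 126 = 2.892 L/h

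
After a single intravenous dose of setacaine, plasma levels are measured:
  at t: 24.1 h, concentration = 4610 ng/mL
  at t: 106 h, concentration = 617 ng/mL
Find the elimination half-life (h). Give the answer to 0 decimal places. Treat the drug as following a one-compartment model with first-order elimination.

k = ln(C₁/C₂) / (t₂ − t₁) = ln(4610/617) / (106 − 24.1)
  = 2.011 / 81.90 = 0.02455 h⁻¹
t½ = ln2 / k = 0.693147 / 0.02455 = 28.23 h

28 h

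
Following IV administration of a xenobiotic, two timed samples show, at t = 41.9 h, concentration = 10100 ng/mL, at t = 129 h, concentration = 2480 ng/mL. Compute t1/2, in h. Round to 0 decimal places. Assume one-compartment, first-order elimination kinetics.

k = ln(C₁/C₂) / (t₂ − t₁) = ln(10100/2480) / (129 − 41.9)
  = 1.404 / 87.10 = 0.01612 h⁻¹
t½ = ln2 / k = 0.693147 / 0.01612 = 43.00 h

43 h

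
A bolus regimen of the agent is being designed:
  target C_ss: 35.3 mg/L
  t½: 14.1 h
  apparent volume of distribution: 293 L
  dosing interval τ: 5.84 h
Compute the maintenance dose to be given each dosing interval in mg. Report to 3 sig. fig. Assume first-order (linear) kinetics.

k = ln2 / t½ = 0.693147 / 14.1 = 0.04916 h⁻¹
CL = k × Vd = 0.04916 × 293 = 14.40 L/h
At steady state, Dose/τ = Css × CL.
Dose = Css × CL × τ = 35.3 × 14.40 × 5.84 = 2969 mg

2970 mg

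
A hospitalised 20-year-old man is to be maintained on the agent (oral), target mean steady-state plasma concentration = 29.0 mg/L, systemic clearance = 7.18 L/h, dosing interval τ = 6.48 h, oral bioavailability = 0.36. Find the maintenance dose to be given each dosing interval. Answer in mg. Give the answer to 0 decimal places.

3748 mg

At steady state, F × (Dose/τ) = Css × CL.
Dose = Css × CL × τ / F = 29.0 × 7.180 × 6.48 / 0.36 = 3748 mg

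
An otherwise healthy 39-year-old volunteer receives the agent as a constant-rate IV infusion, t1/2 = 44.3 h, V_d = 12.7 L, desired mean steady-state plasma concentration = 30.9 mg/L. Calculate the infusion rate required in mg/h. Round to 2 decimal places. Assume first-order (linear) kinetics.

6.14 mg/h

k = ln2 / t½ = 0.693147 / 44.3 = 0.01565 h⁻¹
CL = k × Vd = 0.01565 × 12.7 = 0.1988 L/h
At steady state, infusion rate R₀ = Css × CL = 30.9 × 0.1988 = 6.143 mg/h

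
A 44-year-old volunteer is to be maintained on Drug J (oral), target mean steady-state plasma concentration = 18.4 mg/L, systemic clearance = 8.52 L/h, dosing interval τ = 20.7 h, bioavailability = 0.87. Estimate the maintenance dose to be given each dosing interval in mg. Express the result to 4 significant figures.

3730 mg

At steady state, F × (Dose/τ) = Css × CL.
Dose = Css × CL × τ / F = 18.4 × 8.520 × 20.7 / 0.87 = 3730 mg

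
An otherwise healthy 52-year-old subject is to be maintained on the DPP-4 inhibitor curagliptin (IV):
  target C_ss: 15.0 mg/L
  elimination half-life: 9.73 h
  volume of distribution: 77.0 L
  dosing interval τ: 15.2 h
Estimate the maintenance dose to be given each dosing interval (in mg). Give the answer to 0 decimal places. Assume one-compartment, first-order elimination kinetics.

k = ln2 / t½ = 0.693147 / 9.73 = 0.07124 h⁻¹
CL = k × Vd = 0.07124 × 77.0 = 5.485 L/h
At steady state, Dose/τ = Css × CL.
Dose = Css × CL × τ = 15.0 × 5.485 × 15.2 = 1251 mg

1251 mg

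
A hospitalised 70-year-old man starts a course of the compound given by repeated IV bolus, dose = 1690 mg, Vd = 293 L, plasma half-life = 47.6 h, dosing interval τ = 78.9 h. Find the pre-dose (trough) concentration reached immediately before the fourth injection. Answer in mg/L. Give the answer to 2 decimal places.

C₀ per dose = Dose / Vd = 1690 / 293 = 5.768 mg/L
k = ln2 / t½ = 0.693147 / 47.6 = 0.01456 h⁻¹
Fraction remaining after one interval: r = e^(−kτ) = e^(−0.01456 × 78.9) = 0.3170
Before dose 4, 3 doses have been given (aged 1τ, 2τ, 3τ).
C_trough = C₀ × (r + r² + … + r^3) = C₀ × r(1−r^3)/(1−r)
        = 5.768 × 0.3170 × (1 − 0.03186) / (1 − 0.3170) = 2.592 mg/L

2.59 mg/L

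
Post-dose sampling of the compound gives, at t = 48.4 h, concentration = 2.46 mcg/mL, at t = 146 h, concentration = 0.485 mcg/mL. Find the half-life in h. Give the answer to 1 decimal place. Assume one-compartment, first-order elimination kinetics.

k = ln(C₁/C₂) / (t₂ − t₁) = ln(2.46/0.485) / (146 − 48.4)
  = 1.624 / 97.60 = 0.01664 h⁻¹
t½ = ln2 / k = 0.693147 / 0.01664 = 41.66 h

41.7 h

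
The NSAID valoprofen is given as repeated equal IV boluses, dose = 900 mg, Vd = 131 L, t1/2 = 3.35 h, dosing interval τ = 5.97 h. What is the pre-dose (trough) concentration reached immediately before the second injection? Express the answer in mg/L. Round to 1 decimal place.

2.0 mg/L

C₀ per dose = Dose / Vd = 900 / 131 = 6.870 mg/L
k = ln2 / t½ = 0.693147 / 3.35 = 0.2069 h⁻¹
Fraction remaining after one interval: r = e^(−kτ) = e^(−0.2069 × 5.97) = 0.2908
Before dose 2, 1 dose has been given (aged 1τ).
C_trough = C₀ × r = 6.870 × 0.2908 = 1.998 mg/L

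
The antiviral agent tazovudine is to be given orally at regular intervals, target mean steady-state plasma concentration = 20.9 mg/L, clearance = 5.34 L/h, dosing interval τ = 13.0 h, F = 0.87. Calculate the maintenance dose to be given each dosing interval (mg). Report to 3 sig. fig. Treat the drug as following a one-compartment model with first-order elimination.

1670 mg

At steady state, F × (Dose/τ) = Css × CL.
Dose = Css × CL × τ / F = 20.9 × 5.340 × 13.0 / 0.87 = 1668 mg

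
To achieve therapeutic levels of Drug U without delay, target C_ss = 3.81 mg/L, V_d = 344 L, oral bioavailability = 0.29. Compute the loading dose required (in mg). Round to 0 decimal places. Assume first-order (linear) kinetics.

LD = Css × Vd / F = 3.81 × 344 / 0.29 = 4519 mg

4519 mg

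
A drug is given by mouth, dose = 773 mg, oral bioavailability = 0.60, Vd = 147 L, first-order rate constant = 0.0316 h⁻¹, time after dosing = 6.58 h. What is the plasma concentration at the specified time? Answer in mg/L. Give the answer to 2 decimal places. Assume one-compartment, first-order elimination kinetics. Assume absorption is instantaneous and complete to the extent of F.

Amount reaching circulation = F × Dose = 0.60 × 773.0 = 463.8 mg
C₀ = F·Dose / Vd = 463.8 / 147 = 3.155 mg/L
C = C₀ · e^(−k·t) = 3.155 × e^(−0.03160 × 6.58)
  = 3.155 × 0.8123 = 2.563 mg/L

2.56 mg/L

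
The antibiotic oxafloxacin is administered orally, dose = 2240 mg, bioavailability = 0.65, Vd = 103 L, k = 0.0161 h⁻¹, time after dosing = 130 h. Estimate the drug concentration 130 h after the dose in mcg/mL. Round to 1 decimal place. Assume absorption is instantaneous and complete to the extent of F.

1.7 mcg/mL

Amount reaching circulation = F × Dose = 0.65 × 2240 = 1456 mg
C₀ = F·Dose / Vd = 1456 / 103 = 14.14 mg/L
C = C₀ · e^(−k·t) = 14.14 × e^(−0.01610 × 130)
  = 14.14 × 0.1233 = 1.743 mg/L
(1.743 mg/L = 1.743 mcg/mL)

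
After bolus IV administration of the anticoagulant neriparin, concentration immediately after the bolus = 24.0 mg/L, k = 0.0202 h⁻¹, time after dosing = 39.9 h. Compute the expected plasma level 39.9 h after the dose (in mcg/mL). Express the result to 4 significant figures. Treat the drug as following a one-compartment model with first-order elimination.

C = C₀ · e^(−k·t) = 24.00 × e^(−0.02020 × 39.9)
  = 24.00 × 0.4466 = 10.72 mg/L
(10.72 mg/L = 10.72 mcg/mL)

10.72 mcg/mL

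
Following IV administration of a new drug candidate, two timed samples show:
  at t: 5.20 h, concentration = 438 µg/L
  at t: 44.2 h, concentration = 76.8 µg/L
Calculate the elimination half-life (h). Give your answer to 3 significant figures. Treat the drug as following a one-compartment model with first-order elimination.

k = ln(C₁/C₂) / (t₂ − t₁) = ln(438/76.8) / (44.2 − 5.20)
  = 1.741 / 39.00 = 0.04464 h⁻¹
t½ = ln2 / k = 0.693147 / 0.04464 = 15.53 h

15.5 h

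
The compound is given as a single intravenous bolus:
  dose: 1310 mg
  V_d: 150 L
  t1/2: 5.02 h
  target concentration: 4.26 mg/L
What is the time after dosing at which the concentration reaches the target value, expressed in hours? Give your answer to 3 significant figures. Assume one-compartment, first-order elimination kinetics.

5.20 h

C₀ = Dose / Vd = 1310 / 150 = 8.733 mg/L
k = ln2 / t½ = 0.693147 / 5.02 = 0.1381 h⁻¹
t = ln(C₀ / C) / k = ln(8.733 / 4.26) / 0.1381
  = ln(2.050) / 0.1381 = 0.7178 / 0.1381 = 5.198 h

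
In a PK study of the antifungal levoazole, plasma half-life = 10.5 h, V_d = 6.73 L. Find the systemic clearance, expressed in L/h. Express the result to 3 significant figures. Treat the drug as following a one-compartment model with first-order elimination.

k = ln2 / t½ = 0.693147 / 10.5 = 0.06601 h⁻¹
CL = k × Vd = 0.06601 × 6.73 = 0.4442 L/h

0.444 L/h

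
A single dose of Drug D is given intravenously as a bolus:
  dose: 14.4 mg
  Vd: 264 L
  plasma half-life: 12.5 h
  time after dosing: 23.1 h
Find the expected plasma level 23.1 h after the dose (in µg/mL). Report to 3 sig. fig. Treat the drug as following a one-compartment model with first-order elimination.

0.0152 µg/mL

C₀ = Dose / Vd = 14.40 / 264 = 0.05455 mg/L
k = ln2 / t½ = 0.693147 / 12.5 = 0.05545 h⁻¹
C = C₀ · e^(−k·t) = 0.05455 × e^(−0.05545 × 23.1)
  = 0.05455 × 0.2778 = 0.01515 mg/L
(0.01515 mg/L = 0.01515 µg/mL)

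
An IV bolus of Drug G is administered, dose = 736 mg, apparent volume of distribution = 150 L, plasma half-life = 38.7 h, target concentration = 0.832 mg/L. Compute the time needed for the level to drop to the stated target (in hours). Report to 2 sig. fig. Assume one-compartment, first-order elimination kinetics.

C₀ = Dose / Vd = 736.0 / 150 = 4.907 mg/L
k = ln2 / t½ = 0.693147 / 38.7 = 0.01791 h⁻¹
t = ln(C₀ / C) / k = ln(4.907 / 0.832) / 0.01791
  = ln(5.898) / 0.01791 = 1.775 / 0.01791 = 99.11 h

99 h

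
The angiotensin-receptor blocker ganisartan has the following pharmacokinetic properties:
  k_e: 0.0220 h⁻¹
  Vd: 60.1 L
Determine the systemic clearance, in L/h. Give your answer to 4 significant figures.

CL = k × Vd = 0.0220 × 60.1 = 1.322 L/h

1.322 L/h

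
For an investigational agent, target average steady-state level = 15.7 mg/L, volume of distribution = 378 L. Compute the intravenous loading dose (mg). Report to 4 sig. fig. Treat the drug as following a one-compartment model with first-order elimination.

5935 mg

LD = Css × Vd = 15.7 × 378 = 5935 mg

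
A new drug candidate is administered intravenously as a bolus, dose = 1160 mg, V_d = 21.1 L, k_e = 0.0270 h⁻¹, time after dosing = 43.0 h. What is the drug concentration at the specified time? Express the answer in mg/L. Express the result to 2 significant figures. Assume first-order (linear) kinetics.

C₀ = Dose / Vd = 1160 / 21.1 = 54.98 mg/L
C = C₀ · e^(−k·t) = 54.98 × e^(−0.02700 × 43.0)
  = 54.98 × 0.3132 = 17.22 mg/L

17 mg/L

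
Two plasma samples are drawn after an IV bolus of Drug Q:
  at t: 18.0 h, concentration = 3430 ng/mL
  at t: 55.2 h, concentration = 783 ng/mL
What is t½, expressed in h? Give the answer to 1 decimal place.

17.5 h

k = ln(C₁/C₂) / (t₂ − t₁) = ln(3430/783) / (55.2 − 18.0)
  = 1.477 / 37.20 = 0.03970 h⁻¹
t½ = ln2 / k = 0.693147 / 0.03970 = 17.46 h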